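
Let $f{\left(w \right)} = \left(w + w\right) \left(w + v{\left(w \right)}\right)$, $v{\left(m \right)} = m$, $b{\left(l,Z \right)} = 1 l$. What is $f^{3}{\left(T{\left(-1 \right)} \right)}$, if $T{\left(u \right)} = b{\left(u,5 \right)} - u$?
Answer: $0$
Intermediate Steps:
$b{\left(l,Z \right)} = l$
$T{\left(u \right)} = 0$ ($T{\left(u \right)} = u - u = 0$)
$f{\left(w \right)} = 4 w^{2}$ ($f{\left(w \right)} = \left(w + w\right) \left(w + w\right) = 2 w 2 w = 4 w^{2}$)
$f^{3}{\left(T{\left(-1 \right)} \right)} = \left(4 \cdot 0^{2}\right)^{3} = \left(4 \cdot 0\right)^{3} = 0^{3} = 0$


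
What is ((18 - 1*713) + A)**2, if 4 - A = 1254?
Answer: 3783025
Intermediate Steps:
A = -1250 (A = 4 - 1*1254 = 4 - 1254 = -1250)
((18 - 1*713) + A)**2 = ((18 - 1*713) - 1250)**2 = ((18 - 713) - 1250)**2 = (-695 - 1250)**2 = (-1945)**2 = 3783025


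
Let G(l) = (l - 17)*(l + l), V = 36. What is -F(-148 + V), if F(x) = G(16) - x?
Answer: -80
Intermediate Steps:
G(l) = 2*l*(-17 + l) (G(l) = (-17 + l)*(2*l) = 2*l*(-17 + l))
F(x) = -32 - x (F(x) = 2*16*(-17 + 16) - x = 2*16*(-1) - x = -32 - x)
-F(-148 + V) = -(-32 - (-148 + 36)) = -(-32 - 1*(-112)) = -(-32 + 112) = -1*80 = -80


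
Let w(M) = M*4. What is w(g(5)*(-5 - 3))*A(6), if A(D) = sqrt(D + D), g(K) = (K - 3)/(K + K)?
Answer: -64*sqrt(3)/5 ≈ -22.170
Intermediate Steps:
g(K) = (-3 + K)/(2*K) (g(K) = (-3 + K)/((2*K)) = (-3 + K)*(1/(2*K)) = (-3 + K)/(2*K))
A(D) = sqrt(2)*sqrt(D) (A(D) = sqrt(2*D) = sqrt(2)*sqrt(D))
w(M) = 4*M
w(g(5)*(-5 - 3))*A(6) = (4*(((1/2)*(-3 + 5)/5)*(-5 - 3)))*(sqrt(2)*sqrt(6)) = (4*(((1/2)*(1/5)*2)*(-8)))*(2*sqrt(3)) = (4*((1/5)*(-8)))*(2*sqrt(3)) = (4*(-8/5))*(2*sqrt(3)) = -64*sqrt(3)/5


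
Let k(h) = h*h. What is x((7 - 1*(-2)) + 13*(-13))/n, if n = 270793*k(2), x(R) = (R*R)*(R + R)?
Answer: -2048000/270793 ≈ -7.5630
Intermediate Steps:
k(h) = h²
x(R) = 2*R³ (x(R) = R²*(2*R) = 2*R³)
n = 1083172 (n = 270793*2² = 270793*4 = 1083172)
x((7 - 1*(-2)) + 13*(-13))/n = (2*((7 - 1*(-2)) + 13*(-13))³)/1083172 = (2*((7 + 2) - 169)³)*(1/1083172) = (2*(9 - 169)³)*(1/1083172) = (2*(-160)³)*(1/1083172) = (2*(-4096000))*(1/1083172) = -8192000*1/1083172 = -2048000/270793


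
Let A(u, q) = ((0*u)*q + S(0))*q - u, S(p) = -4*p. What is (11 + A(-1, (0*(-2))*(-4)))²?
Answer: 144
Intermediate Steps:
A(u, q) = -u (A(u, q) = ((0*u)*q - 4*0)*q - u = (0*q + 0)*q - u = (0 + 0)*q - u = 0*q - u = 0 - u = -u)
(11 + A(-1, (0*(-2))*(-4)))² = (11 - 1*(-1))² = (11 + 1)² = 12² = 144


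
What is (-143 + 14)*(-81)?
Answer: 10449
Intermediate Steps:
(-143 + 14)*(-81) = -129*(-81) = 10449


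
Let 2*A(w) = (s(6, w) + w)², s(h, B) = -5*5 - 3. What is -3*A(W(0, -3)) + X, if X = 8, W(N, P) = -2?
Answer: -1342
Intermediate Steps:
s(h, B) = -28 (s(h, B) = -25 - 3 = -28)
A(w) = (-28 + w)²/2
-3*A(W(0, -3)) + X = -3*(-28 - 2)²/2 + 8 = -3*(-30)²/2 + 8 = -3*900/2 + 8 = -3*450 + 8 = -1350 + 8 = -1342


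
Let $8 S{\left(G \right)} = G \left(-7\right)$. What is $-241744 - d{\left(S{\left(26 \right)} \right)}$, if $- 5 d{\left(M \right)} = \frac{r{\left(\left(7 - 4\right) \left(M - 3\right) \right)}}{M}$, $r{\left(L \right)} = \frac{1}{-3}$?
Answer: $- \frac{329980556}{1365} \approx -2.4174 \cdot 10^{5}$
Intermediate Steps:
$S{\left(G \right)} = - \frac{7 G}{8}$ ($S{\left(G \right)} = \frac{G \left(-7\right)}{8} = \frac{\left(-7\right) G}{8} = - \frac{7 G}{8}$)
$r{\left(L \right)} = - \frac{1}{3}$
$d{\left(M \right)} = \frac{1}{15 M}$ ($d{\left(M \right)} = - \frac{\left(- \frac{1}{3}\right) \frac{1}{M}}{5} = \frac{1}{15 M}$)
$-241744 - d{\left(S{\left(26 \right)} \right)} = -241744 - \frac{1}{15 \left(\left(- \frac{7}{8}\right) 26\right)} = -241744 - \frac{1}{15 \left(- \frac{91}{4}\right)} = -241744 - \frac{1}{15} \left(- \frac{4}{91}\right) = -241744 - - \frac{4}{1365} = -241744 + \frac{4}{1365} = - \frac{329980556}{1365}$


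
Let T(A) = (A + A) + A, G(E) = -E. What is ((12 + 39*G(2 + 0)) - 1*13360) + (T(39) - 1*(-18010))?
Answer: 4701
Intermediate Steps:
T(A) = 3*A (T(A) = 2*A + A = 3*A)
((12 + 39*G(2 + 0)) - 1*13360) + (T(39) - 1*(-18010)) = ((12 + 39*(-(2 + 0))) - 1*13360) + (3*39 - 1*(-18010)) = ((12 + 39*(-1*2)) - 13360) + (117 + 18010) = ((12 + 39*(-2)) - 13360) + 18127 = ((12 - 78) - 13360) + 18127 = (-66 - 13360) + 18127 = -13426 + 18127 = 4701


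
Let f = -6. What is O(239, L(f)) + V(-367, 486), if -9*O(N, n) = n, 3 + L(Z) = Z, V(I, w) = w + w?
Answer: 973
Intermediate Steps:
V(I, w) = 2*w
L(Z) = -3 + Z
O(N, n) = -n/9
O(239, L(f)) + V(-367, 486) = -(-3 - 6)/9 + 2*486 = -1/9*(-9) + 972 = 1 + 972 = 973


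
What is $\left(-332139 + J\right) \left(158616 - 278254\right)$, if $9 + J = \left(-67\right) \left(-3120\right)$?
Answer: $14728394904$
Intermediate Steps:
$J = 209031$ ($J = -9 - -209040 = -9 + 209040 = 209031$)
$\left(-332139 + J\right) \left(158616 - 278254\right) = \left(-332139 + 209031\right) \left(158616 - 278254\right) = \left(-123108\right) \left(-119638\right) = 14728394904$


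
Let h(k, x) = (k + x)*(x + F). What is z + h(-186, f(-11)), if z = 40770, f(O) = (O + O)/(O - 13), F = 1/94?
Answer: 274769777/6768 ≈ 40598.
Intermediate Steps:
F = 1/94 ≈ 0.010638
f(O) = 2*O/(-13 + O) (f(O) = (2*O)/(-13 + O) = 2*O/(-13 + O))
h(k, x) = (1/94 + x)*(k + x) (h(k, x) = (k + x)*(x + 1/94) = (k + x)*(1/94 + x) = (1/94 + x)*(k + x))
z + h(-186, f(-11)) = 40770 + ((2*(-11)/(-13 - 11))² + (1/94)*(-186) + (2*(-11)/(-13 - 11))/94 - 372*(-11)/(-13 - 11)) = 40770 + ((2*(-11)/(-24))² - 93/47 + (2*(-11)/(-24))/94 - 372*(-11)/(-24)) = 40770 + ((2*(-11)*(-1/24))² - 93/47 + (2*(-11)*(-1/24))/94 - 372*(-11)*(-1)/24) = 40770 + ((11/12)² - 93/47 + (1/94)*(11/12) - 186*11/12) = 40770 + (121/144 - 93/47 + 11/1128 - 341/2) = 40770 - 1161583/6768 = 274769777/6768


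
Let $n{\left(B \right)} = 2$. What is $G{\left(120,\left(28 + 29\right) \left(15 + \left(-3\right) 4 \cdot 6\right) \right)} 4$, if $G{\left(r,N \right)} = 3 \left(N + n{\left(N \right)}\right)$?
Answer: $-38964$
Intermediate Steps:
$G{\left(r,N \right)} = 6 + 3 N$ ($G{\left(r,N \right)} = 3 \left(N + 2\right) = 3 \left(2 + N\right) = 6 + 3 N$)
$G{\left(120,\left(28 + 29\right) \left(15 + \left(-3\right) 4 \cdot 6\right) \right)} 4 = \left(6 + 3 \left(28 + 29\right) \left(15 + \left(-3\right) 4 \cdot 6\right)\right) 4 = \left(6 + 3 \cdot 57 \left(15 - 72\right)\right) 4 = \left(6 + 3 \cdot 57 \left(-57\right)\right) 4 = \left(6 + 3 \left(-3249\right)\right) 4 = \left(6 - 9747\right) 4 = \left(-9741\right) 4 = -38964$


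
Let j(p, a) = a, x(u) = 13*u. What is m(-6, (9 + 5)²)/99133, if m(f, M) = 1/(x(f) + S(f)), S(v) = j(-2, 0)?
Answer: -1/7732374 ≈ -1.2933e-7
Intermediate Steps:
S(v) = 0
m(f, M) = 1/(13*f) (m(f, M) = 1/(13*f + 0) = 1/(13*f))
m(-6, (9 + 5)²)/99133 = ((1/13)/(-6))/99133 = ((1/13)*(-⅙))*(1/99133) = -1/78*1/99133 = -1/7732374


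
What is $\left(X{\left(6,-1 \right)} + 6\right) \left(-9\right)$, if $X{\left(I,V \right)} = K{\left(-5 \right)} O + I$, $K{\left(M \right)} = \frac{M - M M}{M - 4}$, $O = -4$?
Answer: $12$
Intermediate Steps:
$K{\left(M \right)} = \frac{M - M^{2}}{-4 + M}$
$X{\left(I,V \right)} = - \frac{40}{3} + I$ ($X{\left(I,V \right)} = - \frac{5 \left(1 - -5\right)}{-4 - 5} \left(-4\right) + I = - \frac{5 \left(1 + 5\right)}{-9} \left(-4\right) + I = \left(-5\right) \left(- \frac{1}{9}\right) 6 \left(-4\right) + I = \frac{10}{3} \left(-4\right) + I = - \frac{40}{3} + I$)
$\left(X{\left(6,-1 \right)} + 6\right) \left(-9\right) = \left(\left(- \frac{40}{3} + 6\right) + 6\right) \left(-9\right) = \left(- \frac{22}{3} + 6\right) \left(-9\right) = \left(- \frac{4}{3}\right) \left(-9\right) = 12$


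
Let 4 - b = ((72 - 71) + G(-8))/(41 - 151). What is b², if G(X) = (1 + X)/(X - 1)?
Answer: 3952144/245025 ≈ 16.130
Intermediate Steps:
G(X) = (1 + X)/(-1 + X)
b = 1988/495 (b = 4 - ((72 - 71) + (1 - 8)/(-1 - 8))/(41 - 151) = 4 - (1 - 7/(-9))/(-110) = 4 - (1 - ⅑*(-7))*(-1)/110 = 4 - (1 + 7/9)*(-1)/110 = 4 - 16*(-1)/(9*110) = 4 - 1*(-8/495) = 4 + 8/495 = 1988/495 ≈ 4.0162)
b² = (1988/495)² = 3952144/245025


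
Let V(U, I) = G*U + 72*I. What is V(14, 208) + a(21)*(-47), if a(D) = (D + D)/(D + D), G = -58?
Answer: 14117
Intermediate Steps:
a(D) = 1 (a(D) = (2*D)/((2*D)) = (2*D)*(1/(2*D)) = 1)
V(U, I) = -58*U + 72*I
V(14, 208) + a(21)*(-47) = (-58*14 + 72*208) + 1*(-47) = (-812 + 14976) - 47 = 14164 - 47 = 14117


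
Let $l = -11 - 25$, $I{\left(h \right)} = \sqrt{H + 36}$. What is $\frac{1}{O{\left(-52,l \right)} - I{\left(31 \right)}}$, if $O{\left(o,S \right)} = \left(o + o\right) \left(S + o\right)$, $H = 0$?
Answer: $\frac{1}{9146} \approx 0.00010934$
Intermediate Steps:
$I{\left(h \right)} = 6$ ($I{\left(h \right)} = \sqrt{0 + 36} = \sqrt{36} = 6$)
$l = -36$ ($l = -11 - 25 = -36$)
$O{\left(o,S \right)} = 2 o \left(S + o\right)$
$\frac{1}{O{\left(-52,l \right)} - I{\left(31 \right)}} = \frac{1}{2 \left(-52\right) \left(-36 - 52\right) - 6} = \frac{1}{2 \left(-52\right) \left(-88\right) - 6} = \frac{1}{9152 - 6} = \frac{1}{9146}$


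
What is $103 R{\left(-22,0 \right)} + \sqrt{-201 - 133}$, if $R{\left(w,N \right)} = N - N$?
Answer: $i \sqrt{334} \approx 18.276 i$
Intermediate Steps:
$R{\left(w,N \right)} = 0$
$103 R{\left(-22,0 \right)} + \sqrt{-201 - 133} = 103 \cdot 0 + \sqrt{-201 - 133} = 0 + \sqrt{-334} = 0 + i \sqrt{334} = i \sqrt{334}$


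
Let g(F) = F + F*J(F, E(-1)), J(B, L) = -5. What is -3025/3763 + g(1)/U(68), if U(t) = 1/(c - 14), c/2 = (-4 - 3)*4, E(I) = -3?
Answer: 1050615/3763 ≈ 279.20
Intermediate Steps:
c = -56 (c = 2*((-4 - 3)*4) = 2*(-7*4) = 2*(-28) = -56)
g(F) = -4*F (g(F) = F + F*(-5) = F - 5*F = -4*F)
U(t) = -1/70 (U(t) = 1/(-56 - 14) = 1/(-70) = -1/70)
-3025/3763 + g(1)/U(68) = -3025/3763 + (-4*1)/(-1/70) = -3025*1/3763 - 4*(-70) = -3025/3763 + 280 = 1050615/3763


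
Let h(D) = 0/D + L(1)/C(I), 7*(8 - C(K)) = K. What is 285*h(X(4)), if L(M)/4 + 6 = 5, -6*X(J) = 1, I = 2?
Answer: -1330/9 ≈ -147.78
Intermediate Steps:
C(K) = 8 - K/7
X(J) = -1/6 (X(J) = -1/6*1 = -1/6)
L(M) = -4 (L(M) = -24 + 4*5 = -24 + 20 = -4)
h(D) = -14/27 (h(D) = 0/D - 4/(8 - 1/7*2) = 0 - 4/(8 - 2/7) = 0 - 4/54/7 = 0 - 4*7/54 = 0 - 14/27 = -14/27)
285*h(X(4)) = 285*(-14/27) = -1330/9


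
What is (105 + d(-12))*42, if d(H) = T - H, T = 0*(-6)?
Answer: 4914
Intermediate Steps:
T = 0
d(H) = -H (d(H) = 0 - H = -H)
(105 + d(-12))*42 = (105 - 1*(-12))*42 = (105 + 12)*42 = 117*42 = 4914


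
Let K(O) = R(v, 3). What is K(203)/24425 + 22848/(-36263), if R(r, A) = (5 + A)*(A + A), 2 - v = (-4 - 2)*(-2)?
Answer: -556321776/885723775 ≈ -0.62810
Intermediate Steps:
v = -10 (v = 2 - (-4 - 2)*(-2) = 2 - (-6)*(-2) = 2 - 1*12 = 2 - 12 = -10)
R(r, A) = 2*A*(5 + A) (R(r, A) = (5 + A)*(2*A) = 2*A*(5 + A))
K(O) = 48 (K(O) = 2*3*(5 + 3) = 2*3*8 = 48)
K(203)/24425 + 22848/(-36263) = 48/24425 + 22848/(-36263) = 48*(1/24425) + 22848*(-1/36263) = 48/24425 - 22848/36263 = -556321776/885723775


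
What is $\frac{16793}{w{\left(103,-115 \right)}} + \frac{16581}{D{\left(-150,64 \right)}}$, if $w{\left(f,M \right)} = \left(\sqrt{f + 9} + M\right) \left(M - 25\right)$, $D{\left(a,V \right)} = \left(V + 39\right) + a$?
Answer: $- \frac{18449219}{52452} + \frac{2399 \sqrt{7}}{65565} \approx -351.64$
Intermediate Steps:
$D{\left(a,V \right)} = 39 + V + a$ ($D{\left(a,V \right)} = \left(39 + V\right) + a = 39 + V + a$)
$w{\left(f,M \right)} = \left(-25 + M\right) \left(M + \sqrt{9 + f}\right)$ ($w{\left(f,M \right)} = \left(\sqrt{9 + f} + M\right) \left(-25 + M\right) = \left(M + \sqrt{9 + f}\right) \left(-25 + M\right) = \left(-25 + M\right) \left(M + \sqrt{9 + f}\right)$)
$\frac{16793}{w{\left(103,-115 \right)}} + \frac{16581}{D{\left(-150,64 \right)}} = \frac{16793}{\left(-115\right)^{2} - -2875 - 25 \sqrt{9 + 103} - 115 \sqrt{9 + 103}} + \frac{16581}{39 + 64 - 150} = \frac{16793}{13225 + 2875 - 25 \sqrt{112} - 115 \sqrt{112}} + \frac{16581}{-47} = \frac{16793}{13225 + 2875 - 25 \cdot 4 \sqrt{7} - 115 \cdot 4 \sqrt{7}} + 16581 \left(- \frac{1}{47}\right) = \frac{16793}{13225 + 2875 - 100 \sqrt{7} - 460 \sqrt{7}} - \frac{16581}{47} = \frac{16793}{16100 - 560 \sqrt{7}} - \frac{16581}{47} = - \frac{16581}{47} + \frac{16793}{16100 - 560 \sqrt{7}}$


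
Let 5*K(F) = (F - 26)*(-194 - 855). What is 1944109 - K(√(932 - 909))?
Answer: 9693271/5 + 1049*√23/5 ≈ 1.9397e+6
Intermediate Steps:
K(F) = 27274/5 - 1049*F/5 (K(F) = ((F - 26)*(-194 - 855))/5 = ((-26 + F)*(-1049))/5 = (27274 - 1049*F)/5 = 27274/5 - 1049*F/5)
1944109 - K(√(932 - 909)) = 1944109 - (27274/5 - 1049*√(932 - 909)/5) = 1944109 - (27274/5 - 1049*√23/5) = 1944109 + (-27274/5 + 1049*√23/5) = 9693271/5 + 1049*√23/5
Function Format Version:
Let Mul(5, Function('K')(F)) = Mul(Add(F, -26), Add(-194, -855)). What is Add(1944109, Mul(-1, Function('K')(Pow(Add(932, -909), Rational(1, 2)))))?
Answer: Add(Rational(9693271, 5), Mul(Rational(1049, 5), Pow(23, Rational(1, 2)))) ≈ 1.9397e+6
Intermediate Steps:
Function('K')(F) = Add(Rational(27274, 5), Mul(Rational(-1049, 5), F)) (Function('K')(F) = Mul(Rational(1, 5), Mul(Add(F, -26), Add(-194, -855))) = Mul(Rational(1, 5), Mul(Add(-26, F), -1049)) = Mul(Rational(1, 5), Add(27274, Mul(-1049, F))) = Add(Rational(27274, 5), Mul(Rational(-1049, 5), F)))
Add(1944109, Mul(-1, Function('K')(Pow(Add(932, -909), Rational(1, 2))))) = Add(1944109, Mul(-1, Add(Rational(27274, 5), Mul(Rational(-1049, 5), Pow(Add(932, -909), Rational(1, 2)))))) = Add(1944109, Mul(-1, Add(Rational(27274, 5), Mul(Rational(-1049, 5), Pow(23, Rational(1, 2)))))) = Add(1944109, Add(Rational(-27274, 5), Mul(Rational(1049, 5), Pow(23, Rational(1, 2))))) = Add(Rational(9693271, 5), Mul(Rational(1049, 5), Pow(23, Rational(1, 2))))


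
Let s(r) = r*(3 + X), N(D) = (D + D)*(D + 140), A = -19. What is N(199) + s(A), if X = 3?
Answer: 134808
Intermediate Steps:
N(D) = 2*D*(140 + D) (N(D) = (2*D)*(140 + D) = 2*D*(140 + D))
s(r) = 6*r (s(r) = r*(3 + 3) = r*6 = 6*r)
N(199) + s(A) = 2*199*(140 + 199) + 6*(-19) = 2*199*339 - 114 = 134922 - 114 = 134808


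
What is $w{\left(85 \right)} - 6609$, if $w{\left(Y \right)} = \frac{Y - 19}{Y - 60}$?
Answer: $- \frac{165159}{25} \approx -6606.4$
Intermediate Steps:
$w{\left(Y \right)} = \frac{-19 + Y}{-60 + Y}$
$w{\left(85 \right)} - 6609 = \frac{-19 + 85}{-60 + 85} - 6609 = \frac{1}{25} \cdot 66 - 6609 = \frac{66}{25} - 6609 = - \frac{165159}{25}$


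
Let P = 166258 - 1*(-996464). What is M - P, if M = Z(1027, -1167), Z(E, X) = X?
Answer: -1163889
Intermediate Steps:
M = -1167
P = 1162722 (P = 166258 + 996464 = 1162722)
M - P = -1167 - 1*1162722 = -1167 - 1162722 = -1163889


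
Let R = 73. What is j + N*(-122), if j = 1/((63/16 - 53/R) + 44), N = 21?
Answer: -141275198/55143 ≈ -2562.0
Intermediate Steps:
j = 1168/55143 (j = 1/((63/16 - 53/73) + 44) = 1/(3751/1168 + 44) = 1/(55143/1168) = 1168/55143 ≈ 0.021181)
j + N*(-122) = 1168/55143 + 21*(-122) = 1168/55143 - 2562 = -141275198/55143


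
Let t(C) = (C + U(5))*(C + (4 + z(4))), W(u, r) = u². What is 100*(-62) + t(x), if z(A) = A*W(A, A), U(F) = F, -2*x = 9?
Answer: -24673/4 ≈ -6168.3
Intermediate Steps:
x = -9/2 (x = -½*9 = -9/2 ≈ -4.5000)
z(A) = A³ (z(A) = A*A² = A³)
t(C) = (5 + C)*(68 + C) (t(C) = (C + 5)*(C + (4 + 4³)) = (5 + C)*(C + (4 + 64)) = (5 + C)*(C + 68) = (5 + C)*(68 + C))
100*(-62) + t(x) = 100*(-62) + (340 + (-9/2)² + 73*(-9/2)) = -6200 + (340 + 81/4 - 657/2) = -6200 + 127/4 = -24673/4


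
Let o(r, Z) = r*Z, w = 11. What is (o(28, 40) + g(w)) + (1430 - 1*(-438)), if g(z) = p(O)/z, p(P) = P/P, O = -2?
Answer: 32869/11 ≈ 2988.1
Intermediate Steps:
p(P) = 1
o(r, Z) = Z*r
g(z) = 1/z
(o(28, 40) + g(w)) + (1430 - 1*(-438)) = (40*28 + 1/11) + (1430 - 1*(-438)) = (1120 + 1/11) + (1430 + 438) = 12321/11 + 1868 = 32869/11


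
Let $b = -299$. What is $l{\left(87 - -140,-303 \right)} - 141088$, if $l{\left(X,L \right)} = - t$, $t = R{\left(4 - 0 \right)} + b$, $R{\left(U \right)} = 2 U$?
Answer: $-140797$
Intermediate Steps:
$t = -291$ ($t = 2 \left(4 - 0\right) - 299 = 2 \left(4 + 0\right) - 299 = 2 \cdot 4 - 299 = 8 - 299 = -291$)
$l{\left(X,L \right)} = 291$ ($l{\left(X,L \right)} = \left(-1\right) \left(-291\right) = 291$)
$l{\left(87 - -140,-303 \right)} - 141088 = 291 - 141088 = -140797$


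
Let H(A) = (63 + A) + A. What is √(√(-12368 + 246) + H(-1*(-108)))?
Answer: √(279 + I*√12122) ≈ 17.014 + 3.2356*I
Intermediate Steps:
H(A) = 63 + 2*A
√(√(-12368 + 246) + H(-1*(-108))) = √(√(-12368 + 246) + (63 + 2*(-1*(-108)))) = √(√(-12122) + (63 + 2*108)) = √(I*√12122 + (63 + 216)) = √(I*√12122 + 279) = √(279 + I*√12122)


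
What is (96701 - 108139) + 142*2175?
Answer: 297412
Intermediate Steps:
(96701 - 108139) + 142*2175 = -11438 + 308850 = 297412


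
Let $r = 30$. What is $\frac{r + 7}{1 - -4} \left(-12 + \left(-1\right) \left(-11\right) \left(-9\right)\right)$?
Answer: $- \frac{4107}{5} \approx -821.4$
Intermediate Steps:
$\frac{r + 7}{1 - -4} \left(-12 + \left(-1\right) \left(-11\right) \left(-9\right)\right) = \frac{30 + 7}{1 - -4} \left(-12 + \left(-1\right) \left(-11\right) \left(-9\right)\right) = \frac{37}{1 + 4} \left(-12 + 11 \left(-9\right)\right) = \frac{37}{5} \left(-12 - 99\right) = 37 \cdot \frac{1}{5} \left(-111\right) = \frac{37}{5} \left(-111\right) = - \frac{4107}{5}$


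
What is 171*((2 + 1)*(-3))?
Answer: -1539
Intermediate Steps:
171*((2 + 1)*(-3)) = 171*(3*(-3)) = 171*(-9) = -1539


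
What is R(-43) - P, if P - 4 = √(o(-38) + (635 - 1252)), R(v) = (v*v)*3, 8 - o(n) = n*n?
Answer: 5543 - I*√2053 ≈ 5543.0 - 45.31*I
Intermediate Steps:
o(n) = 8 - n² (o(n) = 8 - n*n = 8 - n²)
R(v) = 3*v² (R(v) = v²*3 = 3*v²)
P = 4 + I*√2053 (P = 4 + √((8 - 1*(-38)²) + (635 - 1252)) = 4 + √((8 - 1*1444) - 617) = 4 + √((8 - 1444) - 617) = 4 + √(-1436 - 617) = 4 + √(-2053) = 4 + I*√2053 ≈ 4.0 + 45.31*I)
R(-43) - P = 3*(-43)² - (4 + I*√2053) = 3*1849 + (-4 - I*√2053) = 5547 + (-4 - I*√2053) = 5543 - I*√2053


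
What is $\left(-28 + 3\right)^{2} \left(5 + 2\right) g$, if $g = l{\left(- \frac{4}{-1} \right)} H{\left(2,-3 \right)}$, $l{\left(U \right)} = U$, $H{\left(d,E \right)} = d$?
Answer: $35000$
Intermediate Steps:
$g = 8$ ($g = - \frac{4}{-1} \cdot 2 = \left(-4\right) \left(-1\right) 2 = 4 \cdot 2 = 8$)
$\left(-28 + 3\right)^{2} \left(5 + 2\right) g = \left(-28 + 3\right)^{2} \left(5 + 2\right) 8 = \left(-25\right)^{2} \cdot 7 \cdot 8 = 625 \cdot 56 = 35000$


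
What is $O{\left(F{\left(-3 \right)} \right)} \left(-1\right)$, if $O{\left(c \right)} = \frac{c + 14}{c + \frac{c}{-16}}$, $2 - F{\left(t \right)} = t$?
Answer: $- \frac{304}{75} \approx -4.0533$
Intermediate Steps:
$F{\left(t \right)} = 2 - t$
$O{\left(c \right)} = \frac{16 \left(14 + c\right)}{15 c}$ ($O{\left(c \right)} = \frac{14 + c}{c + c \left(- \frac{1}{16}\right)} = \frac{14 + c}{c - \frac{c}{16}} = \frac{14 + c}{\frac{15}{16} c} = \left(14 + c\right) \frac{16}{15 c} = \frac{16 \left(14 + c\right)}{15 c}$)
$O{\left(F{\left(-3 \right)} \right)} \left(-1\right) = \frac{16 \left(14 + \left(2 - -3\right)\right)}{15 \left(2 - -3\right)} \left(-1\right) = \frac{16 \left(14 + \left(2 + 3\right)\right)}{15 \left(2 + 3\right)} \left(-1\right) = \frac{16 \left(14 + 5\right)}{15 \cdot 5} \left(-1\right) = \frac{16}{15} \cdot \frac{1}{5} \cdot 19 \left(-1\right) = \frac{304}{75} \left(-1\right) = - \frac{304}{75}$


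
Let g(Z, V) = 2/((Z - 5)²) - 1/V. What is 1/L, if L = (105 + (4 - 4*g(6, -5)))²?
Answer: 25/251001 ≈ 9.9601e-5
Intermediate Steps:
g(Z, V) = -1/V + 2/(-5 + Z)² (g(Z, V) = 2/((-5 + Z)²) - 1/V = 2/(-5 + Z)² - 1/V = -1/V + 2/(-5 + Z)²)
L = 251001/25 (L = (105 + (4 - 4*(-1/(-5) + 2/(-5 + 6)²)))² = (105 + (4 - 4*(-1*(-⅕) + 2/1²)))² = (105 + (4 - 4*(⅕ + 2*1)))² = (105 + (4 - 4*(⅕ + 2)))² = (105 + (4 - 4*11/5))² = (105 + (4 - 44/5))² = (105 - 24/5)² = (501/5)² = 251001/25 ≈ 10040.)
1/L = 1/(251001/25) = 25/251001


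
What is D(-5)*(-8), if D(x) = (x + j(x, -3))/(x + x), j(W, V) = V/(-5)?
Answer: -88/25 ≈ -3.5200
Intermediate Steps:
j(W, V) = -V/5 (j(W, V) = V*(-⅕) = -V/5)
D(x) = (⅗ + x)/(2*x) (D(x) = (x - ⅕*(-3))/(x + x) = (x + ⅗)/((2*x)) = (⅗ + x)*(1/(2*x)) = (⅗ + x)/(2*x))
D(-5)*(-8) = ((⅒)*(3 + 5*(-5))/(-5))*(-8) = ((⅒)*(-⅕)*(3 - 25))*(-8) = ((⅒)*(-⅕)*(-22))*(-8) = (11/25)*(-8) = -88/25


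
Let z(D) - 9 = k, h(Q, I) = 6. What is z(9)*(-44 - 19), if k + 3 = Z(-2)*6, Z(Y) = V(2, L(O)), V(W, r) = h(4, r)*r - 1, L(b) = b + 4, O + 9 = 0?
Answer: 11340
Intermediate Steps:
O = -9 (O = -9 + 0 = -9)
L(b) = 4 + b
V(W, r) = -1 + 6*r (V(W, r) = 6*r - 1 = -1 + 6*r)
Z(Y) = -31 (Z(Y) = -1 + 6*(4 - 9) = -1 + 6*(-5) = -1 - 30 = -31)
k = -189 (k = -3 - 31*6 = -3 - 186 = -189)
z(D) = -180 (z(D) = 9 - 189 = -180)
z(9)*(-44 - 19) = -180*(-44 - 19) = -180*(-63) = 11340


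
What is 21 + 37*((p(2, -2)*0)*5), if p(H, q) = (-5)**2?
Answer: 21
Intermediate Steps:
p(H, q) = 25
21 + 37*((p(2, -2)*0)*5) = 21 + 37*((25*0)*5) = 21 + 37*(0*5) = 21 + 37*0 = 21 + 0 = 21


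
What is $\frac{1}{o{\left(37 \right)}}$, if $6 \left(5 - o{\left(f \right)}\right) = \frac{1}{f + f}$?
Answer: $\frac{444}{2219} \approx 0.20009$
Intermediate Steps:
$o{\left(f \right)} = 5 - \frac{1}{12 f}$ ($o{\left(f \right)} = 5 - \frac{1}{6 \left(f + f\right)} = 5 - \frac{1}{6 \cdot 2 f} = 5 - \frac{\frac{1}{2} \frac{1}{f}}{6} = 5 - \frac{1}{12 f}$)
$\frac{1}{o{\left(37 \right)}} = \frac{1}{5 - \frac{1}{12 \cdot 37}} = \frac{1}{5 - \frac{1}{444}} = \frac{1}{\frac{2219}{444}} = \frac{444}{2219}$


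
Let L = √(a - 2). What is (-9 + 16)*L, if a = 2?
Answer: 0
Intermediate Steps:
L = 0 (L = √(2 - 2) = √0 = 0)
(-9 + 16)*L = (-9 + 16)*0 = 7*0 = 0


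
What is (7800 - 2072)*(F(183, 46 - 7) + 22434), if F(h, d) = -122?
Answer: 127803136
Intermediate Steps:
(7800 - 2072)*(F(183, 46 - 7) + 22434) = (7800 - 2072)*(-122 + 22434) = 5728*22312 = 127803136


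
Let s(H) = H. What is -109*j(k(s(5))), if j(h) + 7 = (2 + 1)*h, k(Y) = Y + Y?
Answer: -2507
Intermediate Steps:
k(Y) = 2*Y
j(h) = -7 + 3*h (j(h) = -7 + (2 + 1)*h = -7 + 3*h)
-109*j(k(s(5))) = -109*(-7 + 3*(2*5)) = -109*(-7 + 3*10) = -109*(-7 + 30) = -109*23 = -2507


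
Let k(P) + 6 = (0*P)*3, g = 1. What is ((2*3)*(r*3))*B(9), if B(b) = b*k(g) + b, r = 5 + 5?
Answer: -8100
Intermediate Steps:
r = 10
k(P) = -6 (k(P) = -6 + (0*P)*3 = -6 + 0*3 = -6 + 0 = -6)
B(b) = -5*b (B(b) = b*(-6) + b = -6*b + b = -5*b)
((2*3)*(r*3))*B(9) = ((2*3)*(10*3))*(-5*9) = (6*30)*(-45) = 180*(-45) = -8100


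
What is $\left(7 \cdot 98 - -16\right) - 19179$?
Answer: $-18477$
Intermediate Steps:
$\left(7 \cdot 98 - -16\right) - 19179 = \left(686 + \left(-22 + 38\right)\right) - 19179 = \left(686 + 16\right) - 19179 = 702 - 19179 = -18477$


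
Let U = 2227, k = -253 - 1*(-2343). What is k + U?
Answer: 4317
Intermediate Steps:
k = 2090 (k = -253 + 2343 = 2090)
k + U = 2090 + 2227 = 4317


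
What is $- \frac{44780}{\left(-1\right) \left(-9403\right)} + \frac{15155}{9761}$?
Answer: $- \frac{294595115}{91782683} \approx -3.2097$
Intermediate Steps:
$- \frac{44780}{\left(-1\right) \left(-9403\right)} + \frac{15155}{9761} = - \frac{44780}{9403} + 15155 \cdot \frac{1}{9761} = \left(-44780\right) \frac{1}{9403} + \frac{15155}{9761} = - \frac{44780}{9403} + \frac{15155}{9761} = - \frac{294595115}{91782683}$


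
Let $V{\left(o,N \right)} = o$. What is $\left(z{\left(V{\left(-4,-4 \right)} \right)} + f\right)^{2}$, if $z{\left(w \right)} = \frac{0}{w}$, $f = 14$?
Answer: $196$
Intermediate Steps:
$z{\left(w \right)} = 0$
$\left(z{\left(V{\left(-4,-4 \right)} \right)} + f\right)^{2} = \left(0 + 14\right)^{2} = 14^{2} = 196$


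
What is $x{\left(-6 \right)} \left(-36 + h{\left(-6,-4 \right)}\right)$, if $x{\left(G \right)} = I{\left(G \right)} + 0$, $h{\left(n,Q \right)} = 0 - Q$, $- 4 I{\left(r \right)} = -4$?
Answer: $-32$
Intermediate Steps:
$I{\left(r \right)} = 1$ ($I{\left(r \right)} = \left(- \frac{1}{4}\right) \left(-4\right) = 1$)
$h{\left(n,Q \right)} = - Q$
$x{\left(G \right)} = 1$ ($x{\left(G \right)} = 1 + 0 = 1$)
$x{\left(-6 \right)} \left(-36 + h{\left(-6,-4 \right)}\right) = 1 \left(-36 - -4\right) = 1 \left(-36 + 4\right) = 1 \left(-32\right) = -32$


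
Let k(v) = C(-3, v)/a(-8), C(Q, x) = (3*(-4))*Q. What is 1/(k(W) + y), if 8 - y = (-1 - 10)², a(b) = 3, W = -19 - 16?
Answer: -1/101 ≈ -0.0099010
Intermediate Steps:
C(Q, x) = -12*Q
W = -35
y = -113 (y = 8 - (-1 - 10)² = 8 - 1*(-11)² = 8 - 1*121 = 8 - 121 = -113)
k(v) = 12 (k(v) = -12*(-3)/3 = 36*(⅓) = 12)
1/(k(W) + y) = 1/(12 - 113) = 1/(-101) = -1/101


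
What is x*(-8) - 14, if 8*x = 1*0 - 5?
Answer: -9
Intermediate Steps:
x = -5/8 (x = (1*0 - 5)/8 = (0 - 5)/8 = (⅛)*(-5) = -5/8 ≈ -0.62500)
x*(-8) - 14 = -5/8*(-8) - 14 = 5 - 14 = -9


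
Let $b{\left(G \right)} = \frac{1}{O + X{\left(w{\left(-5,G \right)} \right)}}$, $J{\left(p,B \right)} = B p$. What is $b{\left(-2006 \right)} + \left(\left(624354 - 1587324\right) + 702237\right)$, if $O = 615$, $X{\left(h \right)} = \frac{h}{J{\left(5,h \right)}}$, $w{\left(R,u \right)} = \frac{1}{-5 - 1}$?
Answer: $- \frac{802014703}{3076} \approx -2.6073 \cdot 10^{5}$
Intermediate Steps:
$w{\left(R,u \right)} = - \frac{1}{6}$ ($w{\left(R,u \right)} = \frac{1}{-6} = - \frac{1}{6}$)
$X{\left(h \right)} = \frac{1}{5}$ ($X{\left(h \right)} = \frac{h}{h 5} = \frac{h}{5 h} = h \frac{1}{5 h} = \frac{1}{5}$)
$b{\left(G \right)} = \frac{5}{3076}$ ($b{\left(G \right)} = \frac{1}{615 + \frac{1}{5}} = \frac{1}{\frac{3076}{5}} = \frac{5}{3076}$)
$b{\left(-2006 \right)} + \left(\left(624354 - 1587324\right) + 702237\right) = \frac{5}{3076} + \left(\left(624354 - 1587324\right) + 702237\right) = \frac{5}{3076} + \left(-962970 + 702237\right) = \frac{5}{3076} - 260733 = - \frac{802014703}{3076}$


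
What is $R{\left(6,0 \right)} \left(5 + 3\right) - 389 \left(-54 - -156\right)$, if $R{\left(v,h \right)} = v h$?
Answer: $-39678$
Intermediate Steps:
$R{\left(v,h \right)} = h v$
$R{\left(6,0 \right)} \left(5 + 3\right) - 389 \left(-54 - -156\right) = 0 \cdot 6 \left(5 + 3\right) - 389 \left(-54 - -156\right) = 0 \cdot 8 - 389 \left(-54 + 156\right) = 0 - 39678 = -39678$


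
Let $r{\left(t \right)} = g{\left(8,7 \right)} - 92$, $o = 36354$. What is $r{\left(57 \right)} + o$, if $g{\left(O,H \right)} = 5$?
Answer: $36267$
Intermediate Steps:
$r{\left(t \right)} = -87$ ($r{\left(t \right)} = 5 - 92 = -87$)
$r{\left(57 \right)} + o = -87 + 36354 = 36267$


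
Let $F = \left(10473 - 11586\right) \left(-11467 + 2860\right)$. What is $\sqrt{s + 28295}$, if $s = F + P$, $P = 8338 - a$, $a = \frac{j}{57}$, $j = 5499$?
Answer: $\frac{\sqrt{3471422037}}{19} \approx 3101.0$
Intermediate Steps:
$a = \frac{1833}{19}$ ($a = \frac{5499}{57} = 5499 \cdot \frac{1}{57} = \frac{1833}{19} \approx 96.474$)
$F = 9579591$ ($F = \left(-1113\right) \left(-8607\right) = 9579591$)
$P = \frac{156589}{19}$ ($P = 8338 - \frac{1833}{19} = \frac{156589}{19} \approx 8241.5$)
$s = \frac{182168818}{19}$ ($s = 9579591 + \frac{156589}{19} = \frac{182168818}{19} \approx 9.5878 \cdot 10^{6}$)
$\sqrt{s + 28295} = \sqrt{\frac{182168818}{19} + 28295} = \sqrt{\frac{182706423}{19}} = \frac{\sqrt{3471422037}}{19}$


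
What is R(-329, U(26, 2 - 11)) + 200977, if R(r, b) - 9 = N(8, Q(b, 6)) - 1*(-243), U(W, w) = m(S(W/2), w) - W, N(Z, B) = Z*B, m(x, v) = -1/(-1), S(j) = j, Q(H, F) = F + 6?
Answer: 201325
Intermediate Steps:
Q(H, F) = 6 + F
m(x, v) = 1 (m(x, v) = -1*(-1) = 1)
N(Z, B) = B*Z
U(W, w) = 1 - W
R(r, b) = 348 (R(r, b) = 9 + ((6 + 6)*8 - 1*(-243)) = 9 + (12*8 + 243) = 9 + (96 + 243) = 9 + 339 = 348)
R(-329, U(26, 2 - 11)) + 200977 = 348 + 200977 = 201325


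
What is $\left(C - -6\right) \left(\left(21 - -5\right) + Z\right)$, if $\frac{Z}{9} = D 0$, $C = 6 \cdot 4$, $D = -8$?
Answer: $780$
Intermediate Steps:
$C = 24$
$Z = 0$ ($Z = 9 \left(\left(-8\right) 0\right) = 9 \cdot 0 = 0$)
$\left(C - -6\right) \left(\left(21 - -5\right) + Z\right) = \left(24 - -6\right) \left(\left(21 - -5\right) + 0\right) = \left(24 + 6\right) \left(\left(21 + 5\right) + 0\right) = 30 \left(26 + 0\right) = 30 \cdot 26 = 780$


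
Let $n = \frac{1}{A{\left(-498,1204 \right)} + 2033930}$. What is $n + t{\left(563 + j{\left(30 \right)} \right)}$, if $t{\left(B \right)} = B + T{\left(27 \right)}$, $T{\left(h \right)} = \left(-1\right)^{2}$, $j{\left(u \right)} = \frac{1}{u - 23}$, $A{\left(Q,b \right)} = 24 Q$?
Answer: $\frac{162954921}{288854} \approx 564.14$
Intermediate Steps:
$j{\left(u \right)} = \frac{1}{-23 + u}$
$n = \frac{1}{2021978}$ ($n = \frac{1}{24 \left(-498\right) + 2033930} = \frac{1}{-11952 + 2033930} = \frac{1}{2021978} \approx 4.9457 \cdot 10^{-7}$)
$T{\left(h \right)} = 1$
$t{\left(B \right)} = 1 + B$ ($t{\left(B \right)} = B + 1 = 1 + B$)
$n + t{\left(563 + j{\left(30 \right)} \right)} = \frac{1}{2021978} + \left(1 + \left(563 + \frac{1}{-23 + 30}\right)\right) = \frac{1}{2021978} + \left(1 + \left(563 + \frac{1}{7}\right)\right) = \frac{1}{2021978} + \left(1 + \frac{3942}{7}\right) = \frac{1}{2021978} + \frac{3949}{7} = \frac{162954921}{288854}$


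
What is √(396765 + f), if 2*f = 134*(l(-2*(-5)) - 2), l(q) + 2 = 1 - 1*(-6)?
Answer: √396966 ≈ 630.05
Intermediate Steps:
l(q) = 5 (l(q) = -2 + (1 - 1*(-6)) = -2 + (1 + 6) = -2 + 7 = 5)
f = 201 (f = (134*(5 - 2))/2 = (134*3)/2 = (½)*402 = 201)
√(396765 + f) = √(396765 + 201) = √396966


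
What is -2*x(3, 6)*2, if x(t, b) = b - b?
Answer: 0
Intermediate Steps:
x(t, b) = 0
-2*x(3, 6)*2 = -2*0*2 = 0*2 = 0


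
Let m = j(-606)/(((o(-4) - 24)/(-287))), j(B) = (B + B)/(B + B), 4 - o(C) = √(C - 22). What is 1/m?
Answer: 20/287 + I*√26/287 ≈ 0.069686 + 0.017767*I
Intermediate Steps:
o(C) = 4 - √(-22 + C) (o(C) = 4 - √(C - 22) = 4 - √(-22 + C))
j(B) = 1 (j(B) = (2*B)/((2*B)) = (2*B)*(1/(2*B)) = 1)
m = 1/(20/287 + I*√26/287) (m = 1/(((4 - √(-22 - 4)) - 24)/(-287)) = 1/(((4 - √(-26)) - 24)*(-1/287)) = 1/(((4 - I*√26) - 24)*(-1/287)) = 1/((-20 - I*√26)*(-1/287)) = 1/(20/287 + I*√26/287) ≈ 13.474 - 3.4353*I)
1/m = 1/(2870/213 - 287*I*√26/426)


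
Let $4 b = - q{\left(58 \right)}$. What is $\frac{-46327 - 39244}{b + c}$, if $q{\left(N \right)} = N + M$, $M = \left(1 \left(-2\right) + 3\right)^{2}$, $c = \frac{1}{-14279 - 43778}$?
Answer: $\frac{19871982188}{3425367} \approx 5801.4$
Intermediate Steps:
$c = - \frac{1}{58057}$ ($c = \frac{1}{-58057} = - \frac{1}{58057} \approx -1.7224 \cdot 10^{-5}$)
$M = 1$ ($M = \left(-2 + 3\right)^{2} = 1^{2} = 1$)
$q{\left(N \right)} = 1 + N$ ($q{\left(N \right)} = N + 1 = 1 + N$)
$b = - \frac{59}{4}$ ($b = \frac{\left(-1\right) \left(1 + 58\right)}{4} = \frac{\left(-1\right) 59}{4} = \frac{1}{4} \left(-59\right) = - \frac{59}{4} \approx -14.75$)
$\frac{-46327 - 39244}{b + c} = \frac{-46327 - 39244}{- \frac{59}{4} - \frac{1}{58057}} = - \frac{85571}{- \frac{3425367}{232228}} = \left(-85571\right) \left(- \frac{232228}{3425367}\right) = \frac{19871982188}{3425367}$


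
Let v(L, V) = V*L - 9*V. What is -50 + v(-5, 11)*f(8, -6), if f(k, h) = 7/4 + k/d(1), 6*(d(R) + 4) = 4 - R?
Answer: 65/2 ≈ 32.500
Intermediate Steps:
d(R) = -10/3 - R/6 (d(R) = -4 + (4 - R)/6 = -4 + (⅔ - R/6) = -10/3 - R/6)
f(k, h) = 7/4 - 2*k/7 (f(k, h) = 7/4 + k/(-10/3 - ⅙*1) = 7*(¼) + k/(-10/3 - ⅙) = 7/4 + k/(-7/2) = 7/4 + k*(-2/7) = 7/4 - 2*k/7)
v(L, V) = -9*V + L*V (v(L, V) = L*V - 9*V = -9*V + L*V)
-50 + v(-5, 11)*f(8, -6) = -50 + (11*(-9 - 5))*(7/4 - 2/7*8) = -50 + (11*(-14))*(7/4 - 16/7) = -50 - 154*(-15/28) = -50 + 165/2 = 65/2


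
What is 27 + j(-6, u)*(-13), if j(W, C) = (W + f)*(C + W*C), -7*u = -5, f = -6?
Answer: -3711/7 ≈ -530.14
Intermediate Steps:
u = 5/7 (u = -1/7*(-5) = 5/7 ≈ 0.71429)
j(W, C) = (-6 + W)*(C + C*W) (j(W, C) = (W - 6)*(C + W*C) = (-6 + W)*(C + C*W))
27 + j(-6, u)*(-13) = 27 + (5*(-6 + (-6)**2 - 5*(-6))/7)*(-13) = 27 + (5*(-6 + 36 + 30)/7)*(-13) = 27 + ((5/7)*60)*(-13) = 27 + (300/7)*(-13) = 27 - 3900/7 = -3711/7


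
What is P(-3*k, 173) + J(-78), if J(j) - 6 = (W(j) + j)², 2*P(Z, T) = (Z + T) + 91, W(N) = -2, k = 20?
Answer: 6508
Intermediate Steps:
P(Z, T) = 91/2 + T/2 + Z/2 (P(Z, T) = ((Z + T) + 91)/2 = ((T + Z) + 91)/2 = (91 + T + Z)/2 = 91/2 + T/2 + Z/2)
J(j) = 6 + (-2 + j)²
P(-3*k, 173) + J(-78) = (91/2 + (½)*173 + (-3*20)/2) + (6 + (-2 - 78)²) = (91/2 + 173/2 + (½)*(-60)) + (6 + (-80)²) = (91/2 + 173/2 - 30) + (6 + 6400) = 102 + 6406 = 6508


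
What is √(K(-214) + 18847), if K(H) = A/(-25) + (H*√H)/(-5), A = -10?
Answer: √(471185 + 1070*I*√214)/5 ≈ 137.3 + 2.28*I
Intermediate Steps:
K(H) = ⅖ - H^(3/2)/5 (K(H) = -10/(-25) + (H*√H)/(-5) = -10*(-1/25) + H^(3/2)*(-⅕) = ⅖ - H^(3/2)/5)
√(K(-214) + 18847) = √((⅖ - (-214)*I*√214/5) + 18847) = √((⅖ + 214*I*√214/5) + 18847) = √(94237/5 + 214*I*√214/5)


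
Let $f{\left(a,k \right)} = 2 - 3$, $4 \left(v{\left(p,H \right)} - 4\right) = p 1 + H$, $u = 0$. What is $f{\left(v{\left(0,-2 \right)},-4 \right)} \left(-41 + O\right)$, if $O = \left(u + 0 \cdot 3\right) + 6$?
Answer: $35$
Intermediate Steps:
$v{\left(p,H \right)} = 4 + \frac{H}{4} + \frac{p}{4}$ ($v{\left(p,H \right)} = 4 + \frac{p 1 + H}{4} = 4 + \frac{p + H}{4} = 4 + \frac{H + p}{4} = 4 + \left(\frac{H}{4} + \frac{p}{4}\right) = 4 + \frac{H}{4} + \frac{p}{4}$)
$f{\left(a,k \right)} = -1$
$O = 6$ ($O = \left(0 + 0 \cdot 3\right) + 6 = \left(0 + 0\right) + 6 = 0 + 6 = 6$)
$f{\left(v{\left(0,-2 \right)},-4 \right)} \left(-41 + O\right) = - (-41 + 6) = \left(-1\right) \left(-35\right) = 35$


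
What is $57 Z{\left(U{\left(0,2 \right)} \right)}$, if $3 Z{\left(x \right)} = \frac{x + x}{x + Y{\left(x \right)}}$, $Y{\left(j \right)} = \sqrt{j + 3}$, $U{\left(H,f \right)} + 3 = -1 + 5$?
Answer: $\frac{38}{3} \approx 12.667$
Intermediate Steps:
$U{\left(H,f \right)} = 1$ ($U{\left(H,f \right)} = -3 + \left(-1 + 5\right) = -3 + 4 = 1$)
$Y{\left(j \right)} = \sqrt{3 + j}$
$Z{\left(x \right)} = \frac{2 x}{3 \left(x + \sqrt{3 + x}\right)}$ ($Z{\left(x \right)} = \frac{\left(x + x\right) \frac{1}{x + \sqrt{3 + x}}}{3} = \frac{2 x \frac{1}{x + \sqrt{3 + x}}}{3} = \frac{2 x}{3 \left(x + \sqrt{3 + x}\right)}$)
$57 Z{\left(U{\left(0,2 \right)} \right)} = 57 \cdot \frac{2}{3} \cdot 1 \frac{1}{1 + \sqrt{3 + 1}} = 57 \cdot \frac{2}{3} \cdot 1 \frac{1}{1 + \sqrt{4}} = 57 \cdot \frac{2}{3} \cdot 1 \frac{1}{1 + 2} = 57 \cdot \frac{2}{3} \cdot 1 \cdot \frac{1}{3} = 57 \cdot \frac{2}{9} = \frac{38}{3}$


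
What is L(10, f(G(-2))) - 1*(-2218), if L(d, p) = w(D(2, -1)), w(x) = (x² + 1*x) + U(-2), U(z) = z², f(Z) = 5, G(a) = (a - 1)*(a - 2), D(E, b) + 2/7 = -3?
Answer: 109246/49 ≈ 2229.5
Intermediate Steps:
D(E, b) = -23/7 (D(E, b) = -2/7 - 3 = -23/7)
G(a) = (-1 + a)*(-2 + a)
w(x) = 4 + x + x² (w(x) = (x² + 1*x) + (-2)² = (x² + x) + 4 = (x + x²) + 4 = 4 + x + x²)
L(d, p) = 564/49 (L(d, p) = 4 - 23/7 + (-23/7)² = 4 - 23/7 + 529/49 = 564/49)
L(10, f(G(-2))) - 1*(-2218) = 564/49 - 1*(-2218) = 564/49 + 2218 = 109246/49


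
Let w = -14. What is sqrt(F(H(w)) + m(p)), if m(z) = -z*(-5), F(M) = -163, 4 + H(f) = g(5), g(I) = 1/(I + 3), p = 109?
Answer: sqrt(382) ≈ 19.545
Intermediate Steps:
g(I) = 1/(3 + I)
H(f) = -31/8 (H(f) = -4 + 1/(3 + 5) = -4 + 1/8 = -31/8)
m(z) = 5*z
sqrt(F(H(w)) + m(p)) = sqrt(-163 + 5*109) = sqrt(-163 + 545) = sqrt(382)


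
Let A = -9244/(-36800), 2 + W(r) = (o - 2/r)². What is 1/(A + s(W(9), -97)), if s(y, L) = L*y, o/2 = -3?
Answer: -745200/2653810409 ≈ -0.00028080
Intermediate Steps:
o = -6 (o = 2*(-3) = -6)
W(r) = -2 + (-6 - 2/r)²
A = 2311/9200 (A = -9244*(-1/36800) = 2311/9200 ≈ 0.25120)
1/(A + s(W(9), -97)) = 1/(2311/9200 - 97*(34 + 4/9² + 24/9)) = 1/(2311/9200 - 97*(34 + 4*(1/81) + 24*(⅑))) = 1/(2311/9200 - 97*(34 + 4/81 + 8/3)) = 1/(2311/9200 - 97*2974/81) = 1/(2311/9200 - 288478/81) = 1/(-2653810409/745200) = -745200/2653810409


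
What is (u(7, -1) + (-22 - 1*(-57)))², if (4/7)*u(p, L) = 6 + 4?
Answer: 11025/4 ≈ 2756.3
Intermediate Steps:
u(p, L) = 35/2 (u(p, L) = 7*(6 + 4)/4 = (7/4)*10 = 35/2)
(u(7, -1) + (-22 - 1*(-57)))² = (35/2 + (-22 - 1*(-57)))² = (35/2 + (-22 + 57))² = (35/2 + 35)² = (105/2)² = 11025/4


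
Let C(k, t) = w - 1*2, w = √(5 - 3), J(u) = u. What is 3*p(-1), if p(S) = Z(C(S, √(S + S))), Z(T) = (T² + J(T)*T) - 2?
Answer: 30 - 24*√2 ≈ -3.9411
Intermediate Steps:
w = √2 ≈ 1.4142
C(k, t) = -2 + √2 (C(k, t) = √2 - 1*2 = √2 - 2 = -2 + √2)
Z(T) = -2 + 2*T² (Z(T) = (T² + T*T) - 2 = (T² + T²) - 2 = 2*T² - 2 = -2 + 2*T²)
p(S) = -2 + 2*(-2 + √2)²
3*p(-1) = 3*(10 - 8*√2) = 30 - 24*√2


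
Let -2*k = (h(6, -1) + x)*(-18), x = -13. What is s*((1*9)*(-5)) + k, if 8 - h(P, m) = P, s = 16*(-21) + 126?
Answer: 9351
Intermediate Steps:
s = -210 (s = -336 + 126 = -210)
h(P, m) = 8 - P
k = -99 (k = -((8 - 1*6) - 13)*(-18)/2 = -((8 - 6) - 13)*(-18)/2 = -(2 - 13)*(-18)/2 = -(-11)*(-18)/2 = -½*198 = -99)
s*((1*9)*(-5)) + k = -210*1*9*(-5) - 99 = -1890*(-5) - 99 = -210*(-45) - 99 = 9450 - 99 = 9351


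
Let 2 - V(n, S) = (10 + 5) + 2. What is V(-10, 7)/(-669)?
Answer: 5/223 ≈ 0.022422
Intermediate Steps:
V(n, S) = -15 (V(n, S) = 2 - ((10 + 5) + 2) = 2 - (15 + 2) = 2 - 1*17 = 2 - 17 = -15)
V(-10, 7)/(-669) = -15/(-669) = -15*(-1/669) = 5/223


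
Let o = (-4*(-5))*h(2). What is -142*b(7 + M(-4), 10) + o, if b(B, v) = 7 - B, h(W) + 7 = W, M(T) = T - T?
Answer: -100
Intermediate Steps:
M(T) = 0
h(W) = -7 + W
o = -100 (o = (-4*(-5))*(-7 + 2) = 20*(-5) = -100)
-142*b(7 + M(-4), 10) + o = -142*(7 - (7 + 0)) - 100 = -142*(7 - 1*7) - 100 = -142*(7 - 7) - 100 = -142*0 - 100 = 0 - 100 = -100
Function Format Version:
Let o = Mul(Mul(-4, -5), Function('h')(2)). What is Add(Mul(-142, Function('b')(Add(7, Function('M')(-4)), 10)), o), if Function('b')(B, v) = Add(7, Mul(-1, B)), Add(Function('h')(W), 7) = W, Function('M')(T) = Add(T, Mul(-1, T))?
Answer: -100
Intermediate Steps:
Function('M')(T) = 0
Function('h')(W) = Add(-7, W)
o = -100 (o = Mul(Mul(-4, -5), Add(-7, 2)) = Mul(20, -5) = -100)
Add(Mul(-142, Function('b')(Add(7, Function('M')(-4)), 10)), o) = Add(Mul(-142, Add(7, Mul(-1, Add(7, 0)))), -100) = Add(Mul(-142, Add(7, Mul(-1, 7))), -100) = Add(Mul(-142, Add(7, -7)), -100) = Add(Mul(-142, 0), -100) = Add(0, -100) = -100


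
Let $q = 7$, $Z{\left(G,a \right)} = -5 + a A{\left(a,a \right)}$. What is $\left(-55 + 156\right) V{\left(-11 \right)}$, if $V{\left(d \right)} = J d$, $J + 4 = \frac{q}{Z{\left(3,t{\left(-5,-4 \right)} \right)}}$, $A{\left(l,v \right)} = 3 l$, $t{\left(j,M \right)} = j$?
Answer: $\frac{43329}{10} \approx 4332.9$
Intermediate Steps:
$Z{\left(G,a \right)} = -5 + 3 a^{2}$ ($Z{\left(G,a \right)} = -5 + a 3 a = -5 + 3 a^{2}$)
$J = - \frac{39}{10}$ ($J = -4 + \frac{7}{-5 + 3 \left(-5\right)^{2}} = -4 + \frac{7}{-5 + 3 \cdot 25} = -4 + \frac{7}{-5 + 75} = -4 + \frac{7}{70} = -4 + 7 \cdot \frac{1}{70} = -4 + \frac{1}{10} = - \frac{39}{10} \approx -3.9$)
$V{\left(d \right)} = - \frac{39 d}{10}$
$\left(-55 + 156\right) V{\left(-11 \right)} = \left(-55 + 156\right) \left(\left(- \frac{39}{10}\right) \left(-11\right)\right) = 101 \cdot \frac{429}{10} = \frac{43329}{10}$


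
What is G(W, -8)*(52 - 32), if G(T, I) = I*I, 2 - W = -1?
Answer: 1280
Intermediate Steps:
W = 3 (W = 2 - 1*(-1) = 2 + 1 = 3)
G(T, I) = I²
G(W, -8)*(52 - 32) = (-8)²*(52 - 32) = 64*20 = 1280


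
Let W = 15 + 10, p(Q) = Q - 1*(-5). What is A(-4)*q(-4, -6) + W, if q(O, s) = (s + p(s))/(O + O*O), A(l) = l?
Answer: 82/3 ≈ 27.333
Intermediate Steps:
p(Q) = 5 + Q (p(Q) = Q + 5 = 5 + Q)
q(O, s) = (5 + 2*s)/(O + O²) (q(O, s) = (s + (5 + s))/(O + O*O) = (5 + 2*s)/(O + O²))
W = 25
A(-4)*q(-4, -6) + W = -4*(5 + 2*(-6))/((-4)*(1 - 4)) + 25 = -(-1)*(5 - 12)/(-3) + 25 = -(-1)*(-1)*(-7)/3 + 25 = -4*(-7/12) + 25 = 7/3 + 25 = 82/3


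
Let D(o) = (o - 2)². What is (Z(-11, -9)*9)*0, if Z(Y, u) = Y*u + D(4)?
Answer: 0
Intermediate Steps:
D(o) = (-2 + o)²
Z(Y, u) = 4 + Y*u (Z(Y, u) = Y*u + (-2 + 4)² = Y*u + 2² = Y*u + 4 = 4 + Y*u)
(Z(-11, -9)*9)*0 = ((4 - 11*(-9))*9)*0 = ((4 + 99)*9)*0 = (103*9)*0 = 927*0 = 0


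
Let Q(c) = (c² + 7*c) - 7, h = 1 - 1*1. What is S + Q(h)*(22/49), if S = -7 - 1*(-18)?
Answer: 55/7 ≈ 7.8571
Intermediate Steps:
h = 0 (h = 1 - 1 = 0)
S = 11 (S = -7 + 18 = 11)
Q(c) = -7 + c² + 7*c
S + Q(h)*(22/49) = 11 + (-7 + 0² + 7*0)*(22/49) = 11 + (-7 + 0 + 0)*(22*(1/49)) = 11 - 7*22/49 = 11 - 22/7 = 55/7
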